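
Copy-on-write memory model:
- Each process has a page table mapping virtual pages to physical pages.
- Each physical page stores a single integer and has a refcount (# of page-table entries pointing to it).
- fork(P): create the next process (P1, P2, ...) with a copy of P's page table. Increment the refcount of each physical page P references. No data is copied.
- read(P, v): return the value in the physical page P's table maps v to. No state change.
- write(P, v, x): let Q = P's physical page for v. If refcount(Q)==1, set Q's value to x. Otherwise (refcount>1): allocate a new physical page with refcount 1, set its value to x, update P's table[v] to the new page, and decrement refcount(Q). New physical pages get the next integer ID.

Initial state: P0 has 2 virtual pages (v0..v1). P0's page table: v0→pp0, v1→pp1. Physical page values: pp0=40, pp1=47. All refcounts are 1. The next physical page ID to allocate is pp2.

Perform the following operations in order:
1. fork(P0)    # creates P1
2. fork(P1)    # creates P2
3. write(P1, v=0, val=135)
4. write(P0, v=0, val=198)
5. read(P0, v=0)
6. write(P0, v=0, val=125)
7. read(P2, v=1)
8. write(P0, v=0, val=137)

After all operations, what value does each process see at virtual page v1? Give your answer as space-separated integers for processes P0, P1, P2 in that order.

Answer: 47 47 47

Derivation:
Op 1: fork(P0) -> P1. 2 ppages; refcounts: pp0:2 pp1:2
Op 2: fork(P1) -> P2. 2 ppages; refcounts: pp0:3 pp1:3
Op 3: write(P1, v0, 135). refcount(pp0)=3>1 -> COPY to pp2. 3 ppages; refcounts: pp0:2 pp1:3 pp2:1
Op 4: write(P0, v0, 198). refcount(pp0)=2>1 -> COPY to pp3. 4 ppages; refcounts: pp0:1 pp1:3 pp2:1 pp3:1
Op 5: read(P0, v0) -> 198. No state change.
Op 6: write(P0, v0, 125). refcount(pp3)=1 -> write in place. 4 ppages; refcounts: pp0:1 pp1:3 pp2:1 pp3:1
Op 7: read(P2, v1) -> 47. No state change.
Op 8: write(P0, v0, 137). refcount(pp3)=1 -> write in place. 4 ppages; refcounts: pp0:1 pp1:3 pp2:1 pp3:1
P0: v1 -> pp1 = 47
P1: v1 -> pp1 = 47
P2: v1 -> pp1 = 47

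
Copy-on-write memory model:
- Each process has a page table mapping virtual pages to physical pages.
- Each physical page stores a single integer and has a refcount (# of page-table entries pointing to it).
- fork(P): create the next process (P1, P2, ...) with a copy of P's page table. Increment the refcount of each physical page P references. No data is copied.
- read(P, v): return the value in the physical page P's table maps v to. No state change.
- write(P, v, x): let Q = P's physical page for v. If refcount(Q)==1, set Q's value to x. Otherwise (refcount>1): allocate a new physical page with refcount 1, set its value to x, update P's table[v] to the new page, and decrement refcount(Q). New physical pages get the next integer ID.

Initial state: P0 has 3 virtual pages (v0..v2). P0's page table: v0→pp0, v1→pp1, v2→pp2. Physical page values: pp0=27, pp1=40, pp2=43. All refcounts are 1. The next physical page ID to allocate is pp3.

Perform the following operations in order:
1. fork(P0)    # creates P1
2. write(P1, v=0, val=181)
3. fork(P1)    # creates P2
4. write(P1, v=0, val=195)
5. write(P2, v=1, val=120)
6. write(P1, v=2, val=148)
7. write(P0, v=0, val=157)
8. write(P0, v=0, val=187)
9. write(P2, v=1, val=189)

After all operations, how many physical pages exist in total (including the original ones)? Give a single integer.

Answer: 7

Derivation:
Op 1: fork(P0) -> P1. 3 ppages; refcounts: pp0:2 pp1:2 pp2:2
Op 2: write(P1, v0, 181). refcount(pp0)=2>1 -> COPY to pp3. 4 ppages; refcounts: pp0:1 pp1:2 pp2:2 pp3:1
Op 3: fork(P1) -> P2. 4 ppages; refcounts: pp0:1 pp1:3 pp2:3 pp3:2
Op 4: write(P1, v0, 195). refcount(pp3)=2>1 -> COPY to pp4. 5 ppages; refcounts: pp0:1 pp1:3 pp2:3 pp3:1 pp4:1
Op 5: write(P2, v1, 120). refcount(pp1)=3>1 -> COPY to pp5. 6 ppages; refcounts: pp0:1 pp1:2 pp2:3 pp3:1 pp4:1 pp5:1
Op 6: write(P1, v2, 148). refcount(pp2)=3>1 -> COPY to pp6. 7 ppages; refcounts: pp0:1 pp1:2 pp2:2 pp3:1 pp4:1 pp5:1 pp6:1
Op 7: write(P0, v0, 157). refcount(pp0)=1 -> write in place. 7 ppages; refcounts: pp0:1 pp1:2 pp2:2 pp3:1 pp4:1 pp5:1 pp6:1
Op 8: write(P0, v0, 187). refcount(pp0)=1 -> write in place. 7 ppages; refcounts: pp0:1 pp1:2 pp2:2 pp3:1 pp4:1 pp5:1 pp6:1
Op 9: write(P2, v1, 189). refcount(pp5)=1 -> write in place. 7 ppages; refcounts: pp0:1 pp1:2 pp2:2 pp3:1 pp4:1 pp5:1 pp6:1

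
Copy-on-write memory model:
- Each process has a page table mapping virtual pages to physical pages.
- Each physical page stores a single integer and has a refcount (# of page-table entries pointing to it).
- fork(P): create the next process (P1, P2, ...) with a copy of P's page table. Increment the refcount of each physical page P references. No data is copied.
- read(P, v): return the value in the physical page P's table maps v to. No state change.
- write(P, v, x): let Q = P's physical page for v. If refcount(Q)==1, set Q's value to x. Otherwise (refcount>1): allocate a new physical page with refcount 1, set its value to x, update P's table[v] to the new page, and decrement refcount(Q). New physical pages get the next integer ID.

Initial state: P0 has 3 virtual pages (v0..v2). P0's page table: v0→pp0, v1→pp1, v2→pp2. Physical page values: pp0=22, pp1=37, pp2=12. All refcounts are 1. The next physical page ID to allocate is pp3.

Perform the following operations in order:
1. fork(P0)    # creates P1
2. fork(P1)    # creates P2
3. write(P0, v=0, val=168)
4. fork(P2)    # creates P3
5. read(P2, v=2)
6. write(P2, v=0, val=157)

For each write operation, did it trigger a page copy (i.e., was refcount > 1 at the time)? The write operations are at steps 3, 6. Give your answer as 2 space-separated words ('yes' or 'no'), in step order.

Op 1: fork(P0) -> P1. 3 ppages; refcounts: pp0:2 pp1:2 pp2:2
Op 2: fork(P1) -> P2. 3 ppages; refcounts: pp0:3 pp1:3 pp2:3
Op 3: write(P0, v0, 168). refcount(pp0)=3>1 -> COPY to pp3. 4 ppages; refcounts: pp0:2 pp1:3 pp2:3 pp3:1
Op 4: fork(P2) -> P3. 4 ppages; refcounts: pp0:3 pp1:4 pp2:4 pp3:1
Op 5: read(P2, v2) -> 12. No state change.
Op 6: write(P2, v0, 157). refcount(pp0)=3>1 -> COPY to pp4. 5 ppages; refcounts: pp0:2 pp1:4 pp2:4 pp3:1 pp4:1

yes yes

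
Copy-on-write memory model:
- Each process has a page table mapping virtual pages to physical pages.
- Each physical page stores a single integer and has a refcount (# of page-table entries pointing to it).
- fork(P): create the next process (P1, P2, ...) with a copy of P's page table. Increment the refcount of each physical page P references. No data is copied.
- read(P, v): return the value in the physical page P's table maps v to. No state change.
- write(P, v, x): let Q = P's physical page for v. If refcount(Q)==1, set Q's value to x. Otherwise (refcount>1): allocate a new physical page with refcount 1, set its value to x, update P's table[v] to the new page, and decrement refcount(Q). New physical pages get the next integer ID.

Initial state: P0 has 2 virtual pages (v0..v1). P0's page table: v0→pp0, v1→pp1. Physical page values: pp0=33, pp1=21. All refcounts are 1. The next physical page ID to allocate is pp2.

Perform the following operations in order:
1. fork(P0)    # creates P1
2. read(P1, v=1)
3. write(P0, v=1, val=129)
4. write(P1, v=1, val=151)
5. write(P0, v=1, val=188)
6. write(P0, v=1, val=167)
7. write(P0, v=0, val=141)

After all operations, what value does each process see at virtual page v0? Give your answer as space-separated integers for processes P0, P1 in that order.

Answer: 141 33

Derivation:
Op 1: fork(P0) -> P1. 2 ppages; refcounts: pp0:2 pp1:2
Op 2: read(P1, v1) -> 21. No state change.
Op 3: write(P0, v1, 129). refcount(pp1)=2>1 -> COPY to pp2. 3 ppages; refcounts: pp0:2 pp1:1 pp2:1
Op 4: write(P1, v1, 151). refcount(pp1)=1 -> write in place. 3 ppages; refcounts: pp0:2 pp1:1 pp2:1
Op 5: write(P0, v1, 188). refcount(pp2)=1 -> write in place. 3 ppages; refcounts: pp0:2 pp1:1 pp2:1
Op 6: write(P0, v1, 167). refcount(pp2)=1 -> write in place. 3 ppages; refcounts: pp0:2 pp1:1 pp2:1
Op 7: write(P0, v0, 141). refcount(pp0)=2>1 -> COPY to pp3. 4 ppages; refcounts: pp0:1 pp1:1 pp2:1 pp3:1
P0: v0 -> pp3 = 141
P1: v0 -> pp0 = 33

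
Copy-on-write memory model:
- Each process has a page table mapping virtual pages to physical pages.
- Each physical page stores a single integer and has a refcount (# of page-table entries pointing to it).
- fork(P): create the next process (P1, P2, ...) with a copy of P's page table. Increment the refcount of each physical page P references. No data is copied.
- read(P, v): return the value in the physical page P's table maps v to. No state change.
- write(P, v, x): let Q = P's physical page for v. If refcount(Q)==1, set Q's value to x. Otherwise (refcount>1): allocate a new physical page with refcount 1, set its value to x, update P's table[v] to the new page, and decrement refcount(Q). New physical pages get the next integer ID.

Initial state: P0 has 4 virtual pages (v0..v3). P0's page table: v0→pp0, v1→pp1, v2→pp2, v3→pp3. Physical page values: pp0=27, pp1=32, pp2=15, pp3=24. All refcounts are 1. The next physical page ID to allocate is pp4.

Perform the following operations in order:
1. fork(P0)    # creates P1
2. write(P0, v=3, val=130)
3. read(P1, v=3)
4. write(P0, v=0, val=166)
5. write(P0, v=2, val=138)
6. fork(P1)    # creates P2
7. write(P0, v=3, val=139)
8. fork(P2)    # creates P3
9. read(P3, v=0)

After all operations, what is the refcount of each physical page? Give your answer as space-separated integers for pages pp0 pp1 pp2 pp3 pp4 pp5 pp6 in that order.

Answer: 3 4 3 3 1 1 1

Derivation:
Op 1: fork(P0) -> P1. 4 ppages; refcounts: pp0:2 pp1:2 pp2:2 pp3:2
Op 2: write(P0, v3, 130). refcount(pp3)=2>1 -> COPY to pp4. 5 ppages; refcounts: pp0:2 pp1:2 pp2:2 pp3:1 pp4:1
Op 3: read(P1, v3) -> 24. No state change.
Op 4: write(P0, v0, 166). refcount(pp0)=2>1 -> COPY to pp5. 6 ppages; refcounts: pp0:1 pp1:2 pp2:2 pp3:1 pp4:1 pp5:1
Op 5: write(P0, v2, 138). refcount(pp2)=2>1 -> COPY to pp6. 7 ppages; refcounts: pp0:1 pp1:2 pp2:1 pp3:1 pp4:1 pp5:1 pp6:1
Op 6: fork(P1) -> P2. 7 ppages; refcounts: pp0:2 pp1:3 pp2:2 pp3:2 pp4:1 pp5:1 pp6:1
Op 7: write(P0, v3, 139). refcount(pp4)=1 -> write in place. 7 ppages; refcounts: pp0:2 pp1:3 pp2:2 pp3:2 pp4:1 pp5:1 pp6:1
Op 8: fork(P2) -> P3. 7 ppages; refcounts: pp0:3 pp1:4 pp2:3 pp3:3 pp4:1 pp5:1 pp6:1
Op 9: read(P3, v0) -> 27. No state change.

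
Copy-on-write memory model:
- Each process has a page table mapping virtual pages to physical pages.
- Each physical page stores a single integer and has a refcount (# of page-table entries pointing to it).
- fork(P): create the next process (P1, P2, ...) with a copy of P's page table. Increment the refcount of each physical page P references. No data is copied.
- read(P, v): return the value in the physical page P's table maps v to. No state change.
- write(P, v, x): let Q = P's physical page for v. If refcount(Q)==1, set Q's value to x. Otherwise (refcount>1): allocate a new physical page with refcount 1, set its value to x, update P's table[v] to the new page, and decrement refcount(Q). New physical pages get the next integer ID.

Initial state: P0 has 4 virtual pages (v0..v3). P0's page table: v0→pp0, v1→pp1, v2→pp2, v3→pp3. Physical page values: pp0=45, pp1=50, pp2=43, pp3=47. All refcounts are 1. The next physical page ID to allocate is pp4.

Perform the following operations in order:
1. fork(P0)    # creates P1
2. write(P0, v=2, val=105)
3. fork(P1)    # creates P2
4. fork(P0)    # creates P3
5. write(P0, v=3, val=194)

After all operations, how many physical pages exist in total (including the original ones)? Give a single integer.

Op 1: fork(P0) -> P1. 4 ppages; refcounts: pp0:2 pp1:2 pp2:2 pp3:2
Op 2: write(P0, v2, 105). refcount(pp2)=2>1 -> COPY to pp4. 5 ppages; refcounts: pp0:2 pp1:2 pp2:1 pp3:2 pp4:1
Op 3: fork(P1) -> P2. 5 ppages; refcounts: pp0:3 pp1:3 pp2:2 pp3:3 pp4:1
Op 4: fork(P0) -> P3. 5 ppages; refcounts: pp0:4 pp1:4 pp2:2 pp3:4 pp4:2
Op 5: write(P0, v3, 194). refcount(pp3)=4>1 -> COPY to pp5. 6 ppages; refcounts: pp0:4 pp1:4 pp2:2 pp3:3 pp4:2 pp5:1

Answer: 6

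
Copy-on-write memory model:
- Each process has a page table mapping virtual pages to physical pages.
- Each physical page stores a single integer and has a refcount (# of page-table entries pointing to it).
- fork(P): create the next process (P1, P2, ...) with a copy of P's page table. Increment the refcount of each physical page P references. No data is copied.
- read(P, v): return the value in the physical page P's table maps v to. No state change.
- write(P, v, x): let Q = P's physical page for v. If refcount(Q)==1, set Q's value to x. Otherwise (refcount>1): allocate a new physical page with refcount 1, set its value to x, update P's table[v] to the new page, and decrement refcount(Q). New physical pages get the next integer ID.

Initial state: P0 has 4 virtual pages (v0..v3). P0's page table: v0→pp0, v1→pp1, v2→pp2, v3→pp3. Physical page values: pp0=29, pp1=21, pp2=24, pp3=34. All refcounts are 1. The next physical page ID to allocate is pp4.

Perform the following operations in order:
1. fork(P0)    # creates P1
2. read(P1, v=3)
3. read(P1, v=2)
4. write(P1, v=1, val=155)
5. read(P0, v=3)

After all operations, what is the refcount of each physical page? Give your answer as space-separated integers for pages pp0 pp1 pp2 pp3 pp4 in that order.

Op 1: fork(P0) -> P1. 4 ppages; refcounts: pp0:2 pp1:2 pp2:2 pp3:2
Op 2: read(P1, v3) -> 34. No state change.
Op 3: read(P1, v2) -> 24. No state change.
Op 4: write(P1, v1, 155). refcount(pp1)=2>1 -> COPY to pp4. 5 ppages; refcounts: pp0:2 pp1:1 pp2:2 pp3:2 pp4:1
Op 5: read(P0, v3) -> 34. No state change.

Answer: 2 1 2 2 1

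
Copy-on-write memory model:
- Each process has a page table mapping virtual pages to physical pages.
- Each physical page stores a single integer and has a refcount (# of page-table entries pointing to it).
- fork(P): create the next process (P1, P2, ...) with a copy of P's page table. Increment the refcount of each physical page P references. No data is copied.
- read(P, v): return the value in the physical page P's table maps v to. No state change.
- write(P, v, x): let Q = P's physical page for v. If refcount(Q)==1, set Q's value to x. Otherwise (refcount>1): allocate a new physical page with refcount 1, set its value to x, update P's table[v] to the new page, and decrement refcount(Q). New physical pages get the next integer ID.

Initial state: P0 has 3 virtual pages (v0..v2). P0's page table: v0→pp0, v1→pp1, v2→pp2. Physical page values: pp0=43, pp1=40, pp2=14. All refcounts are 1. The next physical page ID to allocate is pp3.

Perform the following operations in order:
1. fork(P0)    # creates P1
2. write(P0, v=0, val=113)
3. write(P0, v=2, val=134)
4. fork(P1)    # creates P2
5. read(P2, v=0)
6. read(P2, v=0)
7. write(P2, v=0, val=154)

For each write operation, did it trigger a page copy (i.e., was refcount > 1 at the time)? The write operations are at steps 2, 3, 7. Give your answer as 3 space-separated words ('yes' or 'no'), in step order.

Op 1: fork(P0) -> P1. 3 ppages; refcounts: pp0:2 pp1:2 pp2:2
Op 2: write(P0, v0, 113). refcount(pp0)=2>1 -> COPY to pp3. 4 ppages; refcounts: pp0:1 pp1:2 pp2:2 pp3:1
Op 3: write(P0, v2, 134). refcount(pp2)=2>1 -> COPY to pp4. 5 ppages; refcounts: pp0:1 pp1:2 pp2:1 pp3:1 pp4:1
Op 4: fork(P1) -> P2. 5 ppages; refcounts: pp0:2 pp1:3 pp2:2 pp3:1 pp4:1
Op 5: read(P2, v0) -> 43. No state change.
Op 6: read(P2, v0) -> 43. No state change.
Op 7: write(P2, v0, 154). refcount(pp0)=2>1 -> COPY to pp5. 6 ppages; refcounts: pp0:1 pp1:3 pp2:2 pp3:1 pp4:1 pp5:1

yes yes yes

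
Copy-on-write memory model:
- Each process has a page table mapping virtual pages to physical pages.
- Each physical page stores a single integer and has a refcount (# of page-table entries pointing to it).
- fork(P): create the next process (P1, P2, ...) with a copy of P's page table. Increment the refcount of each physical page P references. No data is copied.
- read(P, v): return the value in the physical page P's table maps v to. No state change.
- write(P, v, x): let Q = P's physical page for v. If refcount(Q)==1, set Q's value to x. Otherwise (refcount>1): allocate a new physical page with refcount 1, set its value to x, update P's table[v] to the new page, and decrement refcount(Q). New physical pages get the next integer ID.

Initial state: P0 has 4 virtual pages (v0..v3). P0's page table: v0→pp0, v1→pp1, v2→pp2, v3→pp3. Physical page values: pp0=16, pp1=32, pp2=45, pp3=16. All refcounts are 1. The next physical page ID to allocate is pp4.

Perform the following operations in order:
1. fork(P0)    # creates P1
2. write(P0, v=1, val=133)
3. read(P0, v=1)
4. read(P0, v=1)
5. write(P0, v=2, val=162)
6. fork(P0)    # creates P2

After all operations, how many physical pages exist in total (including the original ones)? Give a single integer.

Op 1: fork(P0) -> P1. 4 ppages; refcounts: pp0:2 pp1:2 pp2:2 pp3:2
Op 2: write(P0, v1, 133). refcount(pp1)=2>1 -> COPY to pp4. 5 ppages; refcounts: pp0:2 pp1:1 pp2:2 pp3:2 pp4:1
Op 3: read(P0, v1) -> 133. No state change.
Op 4: read(P0, v1) -> 133. No state change.
Op 5: write(P0, v2, 162). refcount(pp2)=2>1 -> COPY to pp5. 6 ppages; refcounts: pp0:2 pp1:1 pp2:1 pp3:2 pp4:1 pp5:1
Op 6: fork(P0) -> P2. 6 ppages; refcounts: pp0:3 pp1:1 pp2:1 pp3:3 pp4:2 pp5:2

Answer: 6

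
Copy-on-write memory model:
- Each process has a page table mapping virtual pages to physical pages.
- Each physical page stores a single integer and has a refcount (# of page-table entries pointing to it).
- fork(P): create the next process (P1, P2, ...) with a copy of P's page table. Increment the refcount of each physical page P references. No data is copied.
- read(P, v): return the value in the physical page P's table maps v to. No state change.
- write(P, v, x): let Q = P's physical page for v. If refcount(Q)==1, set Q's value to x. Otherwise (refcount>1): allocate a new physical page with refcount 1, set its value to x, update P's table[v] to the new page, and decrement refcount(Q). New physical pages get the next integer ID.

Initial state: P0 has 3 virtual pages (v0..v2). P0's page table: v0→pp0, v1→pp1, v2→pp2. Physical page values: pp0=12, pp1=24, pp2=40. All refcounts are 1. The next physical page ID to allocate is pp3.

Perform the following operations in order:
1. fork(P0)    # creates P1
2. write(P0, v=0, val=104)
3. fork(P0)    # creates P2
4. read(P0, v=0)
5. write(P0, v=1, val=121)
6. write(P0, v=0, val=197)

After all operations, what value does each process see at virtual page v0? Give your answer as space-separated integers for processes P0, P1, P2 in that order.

Op 1: fork(P0) -> P1. 3 ppages; refcounts: pp0:2 pp1:2 pp2:2
Op 2: write(P0, v0, 104). refcount(pp0)=2>1 -> COPY to pp3. 4 ppages; refcounts: pp0:1 pp1:2 pp2:2 pp3:1
Op 3: fork(P0) -> P2. 4 ppages; refcounts: pp0:1 pp1:3 pp2:3 pp3:2
Op 4: read(P0, v0) -> 104. No state change.
Op 5: write(P0, v1, 121). refcount(pp1)=3>1 -> COPY to pp4. 5 ppages; refcounts: pp0:1 pp1:2 pp2:3 pp3:2 pp4:1
Op 6: write(P0, v0, 197). refcount(pp3)=2>1 -> COPY to pp5. 6 ppages; refcounts: pp0:1 pp1:2 pp2:3 pp3:1 pp4:1 pp5:1
P0: v0 -> pp5 = 197
P1: v0 -> pp0 = 12
P2: v0 -> pp3 = 104

Answer: 197 12 104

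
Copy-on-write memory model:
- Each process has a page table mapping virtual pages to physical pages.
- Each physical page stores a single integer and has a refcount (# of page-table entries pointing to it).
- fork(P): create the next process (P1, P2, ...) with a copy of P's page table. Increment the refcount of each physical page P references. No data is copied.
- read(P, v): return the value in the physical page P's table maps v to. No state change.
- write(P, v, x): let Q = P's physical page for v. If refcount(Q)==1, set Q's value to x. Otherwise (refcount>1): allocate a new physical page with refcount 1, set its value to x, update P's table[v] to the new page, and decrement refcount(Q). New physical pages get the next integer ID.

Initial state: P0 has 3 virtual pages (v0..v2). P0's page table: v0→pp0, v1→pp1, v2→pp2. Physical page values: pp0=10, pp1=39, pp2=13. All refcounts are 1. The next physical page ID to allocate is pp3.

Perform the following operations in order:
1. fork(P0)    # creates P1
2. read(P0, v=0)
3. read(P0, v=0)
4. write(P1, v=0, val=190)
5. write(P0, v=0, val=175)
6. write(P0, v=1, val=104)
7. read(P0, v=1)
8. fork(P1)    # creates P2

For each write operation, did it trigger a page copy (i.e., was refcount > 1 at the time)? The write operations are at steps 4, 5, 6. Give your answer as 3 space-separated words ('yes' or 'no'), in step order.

Op 1: fork(P0) -> P1. 3 ppages; refcounts: pp0:2 pp1:2 pp2:2
Op 2: read(P0, v0) -> 10. No state change.
Op 3: read(P0, v0) -> 10. No state change.
Op 4: write(P1, v0, 190). refcount(pp0)=2>1 -> COPY to pp3. 4 ppages; refcounts: pp0:1 pp1:2 pp2:2 pp3:1
Op 5: write(P0, v0, 175). refcount(pp0)=1 -> write in place. 4 ppages; refcounts: pp0:1 pp1:2 pp2:2 pp3:1
Op 6: write(P0, v1, 104). refcount(pp1)=2>1 -> COPY to pp4. 5 ppages; refcounts: pp0:1 pp1:1 pp2:2 pp3:1 pp4:1
Op 7: read(P0, v1) -> 104. No state change.
Op 8: fork(P1) -> P2. 5 ppages; refcounts: pp0:1 pp1:2 pp2:3 pp3:2 pp4:1

yes no yes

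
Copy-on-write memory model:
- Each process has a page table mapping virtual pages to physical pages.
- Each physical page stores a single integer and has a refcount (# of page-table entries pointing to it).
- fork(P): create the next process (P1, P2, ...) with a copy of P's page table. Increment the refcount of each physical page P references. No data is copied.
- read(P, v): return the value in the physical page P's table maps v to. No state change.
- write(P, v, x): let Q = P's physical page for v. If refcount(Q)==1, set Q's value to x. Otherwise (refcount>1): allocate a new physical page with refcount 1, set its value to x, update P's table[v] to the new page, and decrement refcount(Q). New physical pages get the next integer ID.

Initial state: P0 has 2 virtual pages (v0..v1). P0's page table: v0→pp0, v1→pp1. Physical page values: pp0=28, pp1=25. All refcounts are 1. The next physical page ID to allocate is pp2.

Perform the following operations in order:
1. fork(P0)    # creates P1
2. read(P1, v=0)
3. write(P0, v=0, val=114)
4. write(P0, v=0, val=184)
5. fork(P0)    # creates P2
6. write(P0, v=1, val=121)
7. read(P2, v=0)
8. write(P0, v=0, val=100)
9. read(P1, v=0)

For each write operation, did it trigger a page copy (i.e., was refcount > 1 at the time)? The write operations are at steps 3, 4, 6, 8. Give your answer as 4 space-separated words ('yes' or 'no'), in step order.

Op 1: fork(P0) -> P1. 2 ppages; refcounts: pp0:2 pp1:2
Op 2: read(P1, v0) -> 28. No state change.
Op 3: write(P0, v0, 114). refcount(pp0)=2>1 -> COPY to pp2. 3 ppages; refcounts: pp0:1 pp1:2 pp2:1
Op 4: write(P0, v0, 184). refcount(pp2)=1 -> write in place. 3 ppages; refcounts: pp0:1 pp1:2 pp2:1
Op 5: fork(P0) -> P2. 3 ppages; refcounts: pp0:1 pp1:3 pp2:2
Op 6: write(P0, v1, 121). refcount(pp1)=3>1 -> COPY to pp3. 4 ppages; refcounts: pp0:1 pp1:2 pp2:2 pp3:1
Op 7: read(P2, v0) -> 184. No state change.
Op 8: write(P0, v0, 100). refcount(pp2)=2>1 -> COPY to pp4. 5 ppages; refcounts: pp0:1 pp1:2 pp2:1 pp3:1 pp4:1
Op 9: read(P1, v0) -> 28. No state change.

yes no yes yes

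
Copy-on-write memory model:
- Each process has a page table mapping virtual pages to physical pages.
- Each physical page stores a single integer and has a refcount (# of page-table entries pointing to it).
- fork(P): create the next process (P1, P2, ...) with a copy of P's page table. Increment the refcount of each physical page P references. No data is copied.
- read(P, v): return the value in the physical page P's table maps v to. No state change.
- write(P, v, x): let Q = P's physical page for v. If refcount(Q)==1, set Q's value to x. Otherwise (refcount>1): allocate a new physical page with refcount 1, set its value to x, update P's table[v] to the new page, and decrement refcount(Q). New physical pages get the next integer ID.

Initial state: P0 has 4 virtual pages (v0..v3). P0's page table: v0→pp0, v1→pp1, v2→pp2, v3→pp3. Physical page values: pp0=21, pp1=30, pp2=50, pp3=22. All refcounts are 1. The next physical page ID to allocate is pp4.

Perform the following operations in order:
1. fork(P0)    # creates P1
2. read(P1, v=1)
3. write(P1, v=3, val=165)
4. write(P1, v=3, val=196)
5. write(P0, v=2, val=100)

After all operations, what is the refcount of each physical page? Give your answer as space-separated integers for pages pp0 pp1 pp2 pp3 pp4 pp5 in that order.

Op 1: fork(P0) -> P1. 4 ppages; refcounts: pp0:2 pp1:2 pp2:2 pp3:2
Op 2: read(P1, v1) -> 30. No state change.
Op 3: write(P1, v3, 165). refcount(pp3)=2>1 -> COPY to pp4. 5 ppages; refcounts: pp0:2 pp1:2 pp2:2 pp3:1 pp4:1
Op 4: write(P1, v3, 196). refcount(pp4)=1 -> write in place. 5 ppages; refcounts: pp0:2 pp1:2 pp2:2 pp3:1 pp4:1
Op 5: write(P0, v2, 100). refcount(pp2)=2>1 -> COPY to pp5. 6 ppages; refcounts: pp0:2 pp1:2 pp2:1 pp3:1 pp4:1 pp5:1

Answer: 2 2 1 1 1 1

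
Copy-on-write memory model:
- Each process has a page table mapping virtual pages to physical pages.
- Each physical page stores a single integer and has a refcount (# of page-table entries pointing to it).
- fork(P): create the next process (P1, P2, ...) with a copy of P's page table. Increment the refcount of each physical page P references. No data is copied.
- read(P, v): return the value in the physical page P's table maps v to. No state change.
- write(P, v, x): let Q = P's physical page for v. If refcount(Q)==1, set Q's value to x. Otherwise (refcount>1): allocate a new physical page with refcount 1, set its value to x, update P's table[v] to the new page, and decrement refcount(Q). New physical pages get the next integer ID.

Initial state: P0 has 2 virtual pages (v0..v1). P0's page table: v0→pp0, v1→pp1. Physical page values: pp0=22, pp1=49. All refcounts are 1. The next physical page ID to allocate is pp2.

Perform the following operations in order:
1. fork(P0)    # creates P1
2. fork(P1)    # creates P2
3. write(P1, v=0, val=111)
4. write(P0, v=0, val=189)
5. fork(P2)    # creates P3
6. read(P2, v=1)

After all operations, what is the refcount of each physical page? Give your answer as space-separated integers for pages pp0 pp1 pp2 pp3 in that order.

Answer: 2 4 1 1

Derivation:
Op 1: fork(P0) -> P1. 2 ppages; refcounts: pp0:2 pp1:2
Op 2: fork(P1) -> P2. 2 ppages; refcounts: pp0:3 pp1:3
Op 3: write(P1, v0, 111). refcount(pp0)=3>1 -> COPY to pp2. 3 ppages; refcounts: pp0:2 pp1:3 pp2:1
Op 4: write(P0, v0, 189). refcount(pp0)=2>1 -> COPY to pp3. 4 ppages; refcounts: pp0:1 pp1:3 pp2:1 pp3:1
Op 5: fork(P2) -> P3. 4 ppages; refcounts: pp0:2 pp1:4 pp2:1 pp3:1
Op 6: read(P2, v1) -> 49. No state change.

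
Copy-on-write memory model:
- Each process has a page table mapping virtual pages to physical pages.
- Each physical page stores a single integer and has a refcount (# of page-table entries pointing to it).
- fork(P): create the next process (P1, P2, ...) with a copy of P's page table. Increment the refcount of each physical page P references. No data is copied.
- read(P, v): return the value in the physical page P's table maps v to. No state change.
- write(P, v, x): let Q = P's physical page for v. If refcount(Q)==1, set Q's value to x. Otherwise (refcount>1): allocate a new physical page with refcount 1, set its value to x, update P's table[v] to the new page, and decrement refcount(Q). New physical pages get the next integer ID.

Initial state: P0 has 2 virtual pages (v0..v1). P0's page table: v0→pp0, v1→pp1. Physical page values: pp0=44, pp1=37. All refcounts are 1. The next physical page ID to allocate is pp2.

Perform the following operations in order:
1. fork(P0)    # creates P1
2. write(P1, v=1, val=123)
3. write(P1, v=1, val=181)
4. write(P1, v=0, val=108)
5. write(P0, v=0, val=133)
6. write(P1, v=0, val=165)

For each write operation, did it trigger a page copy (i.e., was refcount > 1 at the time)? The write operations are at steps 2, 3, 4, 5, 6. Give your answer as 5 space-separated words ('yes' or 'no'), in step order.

Op 1: fork(P0) -> P1. 2 ppages; refcounts: pp0:2 pp1:2
Op 2: write(P1, v1, 123). refcount(pp1)=2>1 -> COPY to pp2. 3 ppages; refcounts: pp0:2 pp1:1 pp2:1
Op 3: write(P1, v1, 181). refcount(pp2)=1 -> write in place. 3 ppages; refcounts: pp0:2 pp1:1 pp2:1
Op 4: write(P1, v0, 108). refcount(pp0)=2>1 -> COPY to pp3. 4 ppages; refcounts: pp0:1 pp1:1 pp2:1 pp3:1
Op 5: write(P0, v0, 133). refcount(pp0)=1 -> write in place. 4 ppages; refcounts: pp0:1 pp1:1 pp2:1 pp3:1
Op 6: write(P1, v0, 165). refcount(pp3)=1 -> write in place. 4 ppages; refcounts: pp0:1 pp1:1 pp2:1 pp3:1

yes no yes no no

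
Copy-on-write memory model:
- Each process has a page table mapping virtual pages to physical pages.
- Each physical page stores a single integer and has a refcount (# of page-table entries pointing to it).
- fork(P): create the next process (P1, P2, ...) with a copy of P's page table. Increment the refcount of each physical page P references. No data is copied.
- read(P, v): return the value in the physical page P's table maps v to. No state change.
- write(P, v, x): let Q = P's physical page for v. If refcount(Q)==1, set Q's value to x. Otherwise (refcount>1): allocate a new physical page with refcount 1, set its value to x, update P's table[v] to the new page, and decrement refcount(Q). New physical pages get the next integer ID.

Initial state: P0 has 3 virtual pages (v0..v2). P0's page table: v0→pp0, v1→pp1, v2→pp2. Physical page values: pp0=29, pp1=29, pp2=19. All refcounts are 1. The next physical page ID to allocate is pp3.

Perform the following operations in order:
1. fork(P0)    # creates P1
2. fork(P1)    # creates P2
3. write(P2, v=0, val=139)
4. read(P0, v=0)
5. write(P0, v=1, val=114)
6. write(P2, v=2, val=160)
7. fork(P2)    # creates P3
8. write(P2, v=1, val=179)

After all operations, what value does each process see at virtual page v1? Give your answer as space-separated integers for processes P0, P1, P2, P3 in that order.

Op 1: fork(P0) -> P1. 3 ppages; refcounts: pp0:2 pp1:2 pp2:2
Op 2: fork(P1) -> P2. 3 ppages; refcounts: pp0:3 pp1:3 pp2:3
Op 3: write(P2, v0, 139). refcount(pp0)=3>1 -> COPY to pp3. 4 ppages; refcounts: pp0:2 pp1:3 pp2:3 pp3:1
Op 4: read(P0, v0) -> 29. No state change.
Op 5: write(P0, v1, 114). refcount(pp1)=3>1 -> COPY to pp4. 5 ppages; refcounts: pp0:2 pp1:2 pp2:3 pp3:1 pp4:1
Op 6: write(P2, v2, 160). refcount(pp2)=3>1 -> COPY to pp5. 6 ppages; refcounts: pp0:2 pp1:2 pp2:2 pp3:1 pp4:1 pp5:1
Op 7: fork(P2) -> P3. 6 ppages; refcounts: pp0:2 pp1:3 pp2:2 pp3:2 pp4:1 pp5:2
Op 8: write(P2, v1, 179). refcount(pp1)=3>1 -> COPY to pp6. 7 ppages; refcounts: pp0:2 pp1:2 pp2:2 pp3:2 pp4:1 pp5:2 pp6:1
P0: v1 -> pp4 = 114
P1: v1 -> pp1 = 29
P2: v1 -> pp6 = 179
P3: v1 -> pp1 = 29

Answer: 114 29 179 29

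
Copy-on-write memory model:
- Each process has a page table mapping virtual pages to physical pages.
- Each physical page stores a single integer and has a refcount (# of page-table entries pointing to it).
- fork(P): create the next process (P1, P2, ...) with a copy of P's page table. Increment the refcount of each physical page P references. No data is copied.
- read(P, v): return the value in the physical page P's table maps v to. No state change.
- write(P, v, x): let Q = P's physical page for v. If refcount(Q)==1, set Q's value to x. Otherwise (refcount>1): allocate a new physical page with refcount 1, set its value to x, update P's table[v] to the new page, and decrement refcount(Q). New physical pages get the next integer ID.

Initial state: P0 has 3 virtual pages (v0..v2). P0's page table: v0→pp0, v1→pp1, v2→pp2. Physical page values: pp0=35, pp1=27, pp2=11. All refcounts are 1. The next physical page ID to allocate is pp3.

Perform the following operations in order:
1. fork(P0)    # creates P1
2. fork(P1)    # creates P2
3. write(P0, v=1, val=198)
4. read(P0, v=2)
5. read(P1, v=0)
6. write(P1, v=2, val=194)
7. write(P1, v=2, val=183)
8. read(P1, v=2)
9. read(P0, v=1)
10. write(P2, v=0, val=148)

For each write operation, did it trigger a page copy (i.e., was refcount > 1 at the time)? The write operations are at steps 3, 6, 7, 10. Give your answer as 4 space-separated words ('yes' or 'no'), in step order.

Op 1: fork(P0) -> P1. 3 ppages; refcounts: pp0:2 pp1:2 pp2:2
Op 2: fork(P1) -> P2. 3 ppages; refcounts: pp0:3 pp1:3 pp2:3
Op 3: write(P0, v1, 198). refcount(pp1)=3>1 -> COPY to pp3. 4 ppages; refcounts: pp0:3 pp1:2 pp2:3 pp3:1
Op 4: read(P0, v2) -> 11. No state change.
Op 5: read(P1, v0) -> 35. No state change.
Op 6: write(P1, v2, 194). refcount(pp2)=3>1 -> COPY to pp4. 5 ppages; refcounts: pp0:3 pp1:2 pp2:2 pp3:1 pp4:1
Op 7: write(P1, v2, 183). refcount(pp4)=1 -> write in place. 5 ppages; refcounts: pp0:3 pp1:2 pp2:2 pp3:1 pp4:1
Op 8: read(P1, v2) -> 183. No state change.
Op 9: read(P0, v1) -> 198. No state change.
Op 10: write(P2, v0, 148). refcount(pp0)=3>1 -> COPY to pp5. 6 ppages; refcounts: pp0:2 pp1:2 pp2:2 pp3:1 pp4:1 pp5:1

yes yes no yes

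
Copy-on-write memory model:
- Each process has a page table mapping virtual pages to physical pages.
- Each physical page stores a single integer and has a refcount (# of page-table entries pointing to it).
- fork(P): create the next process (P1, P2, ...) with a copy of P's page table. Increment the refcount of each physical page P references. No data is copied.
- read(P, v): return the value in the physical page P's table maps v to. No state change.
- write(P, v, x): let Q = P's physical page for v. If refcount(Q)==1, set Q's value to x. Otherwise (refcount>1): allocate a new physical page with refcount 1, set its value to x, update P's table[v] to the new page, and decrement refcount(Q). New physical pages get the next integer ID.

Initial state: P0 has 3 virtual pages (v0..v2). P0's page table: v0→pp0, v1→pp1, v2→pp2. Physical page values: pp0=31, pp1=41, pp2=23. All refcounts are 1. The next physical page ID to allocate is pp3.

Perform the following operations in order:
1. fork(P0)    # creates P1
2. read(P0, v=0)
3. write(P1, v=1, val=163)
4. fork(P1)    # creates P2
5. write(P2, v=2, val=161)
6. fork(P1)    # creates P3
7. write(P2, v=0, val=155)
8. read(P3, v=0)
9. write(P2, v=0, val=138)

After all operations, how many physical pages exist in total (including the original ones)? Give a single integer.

Answer: 6

Derivation:
Op 1: fork(P0) -> P1. 3 ppages; refcounts: pp0:2 pp1:2 pp2:2
Op 2: read(P0, v0) -> 31. No state change.
Op 3: write(P1, v1, 163). refcount(pp1)=2>1 -> COPY to pp3. 4 ppages; refcounts: pp0:2 pp1:1 pp2:2 pp3:1
Op 4: fork(P1) -> P2. 4 ppages; refcounts: pp0:3 pp1:1 pp2:3 pp3:2
Op 5: write(P2, v2, 161). refcount(pp2)=3>1 -> COPY to pp4. 5 ppages; refcounts: pp0:3 pp1:1 pp2:2 pp3:2 pp4:1
Op 6: fork(P1) -> P3. 5 ppages; refcounts: pp0:4 pp1:1 pp2:3 pp3:3 pp4:1
Op 7: write(P2, v0, 155). refcount(pp0)=4>1 -> COPY to pp5. 6 ppages; refcounts: pp0:3 pp1:1 pp2:3 pp3:3 pp4:1 pp5:1
Op 8: read(P3, v0) -> 31. No state change.
Op 9: write(P2, v0, 138). refcount(pp5)=1 -> write in place. 6 ppages; refcounts: pp0:3 pp1:1 pp2:3 pp3:3 pp4:1 pp5:1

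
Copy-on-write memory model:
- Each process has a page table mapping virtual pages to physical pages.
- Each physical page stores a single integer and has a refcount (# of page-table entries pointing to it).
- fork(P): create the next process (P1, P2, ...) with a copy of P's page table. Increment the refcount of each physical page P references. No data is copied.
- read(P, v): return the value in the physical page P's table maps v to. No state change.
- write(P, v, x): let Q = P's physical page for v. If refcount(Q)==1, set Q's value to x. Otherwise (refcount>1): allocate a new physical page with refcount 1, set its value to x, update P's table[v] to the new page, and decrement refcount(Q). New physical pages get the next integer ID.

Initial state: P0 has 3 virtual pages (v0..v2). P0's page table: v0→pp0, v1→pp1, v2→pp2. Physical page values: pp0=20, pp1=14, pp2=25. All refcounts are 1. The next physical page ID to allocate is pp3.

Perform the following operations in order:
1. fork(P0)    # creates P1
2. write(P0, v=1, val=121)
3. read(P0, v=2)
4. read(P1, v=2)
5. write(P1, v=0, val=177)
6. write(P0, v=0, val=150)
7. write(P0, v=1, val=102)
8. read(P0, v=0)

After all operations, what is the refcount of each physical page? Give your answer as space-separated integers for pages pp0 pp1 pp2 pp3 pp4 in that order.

Answer: 1 1 2 1 1

Derivation:
Op 1: fork(P0) -> P1. 3 ppages; refcounts: pp0:2 pp1:2 pp2:2
Op 2: write(P0, v1, 121). refcount(pp1)=2>1 -> COPY to pp3. 4 ppages; refcounts: pp0:2 pp1:1 pp2:2 pp3:1
Op 3: read(P0, v2) -> 25. No state change.
Op 4: read(P1, v2) -> 25. No state change.
Op 5: write(P1, v0, 177). refcount(pp0)=2>1 -> COPY to pp4. 5 ppages; refcounts: pp0:1 pp1:1 pp2:2 pp3:1 pp4:1
Op 6: write(P0, v0, 150). refcount(pp0)=1 -> write in place. 5 ppages; refcounts: pp0:1 pp1:1 pp2:2 pp3:1 pp4:1
Op 7: write(P0, v1, 102). refcount(pp3)=1 -> write in place. 5 ppages; refcounts: pp0:1 pp1:1 pp2:2 pp3:1 pp4:1
Op 8: read(P0, v0) -> 150. No state change.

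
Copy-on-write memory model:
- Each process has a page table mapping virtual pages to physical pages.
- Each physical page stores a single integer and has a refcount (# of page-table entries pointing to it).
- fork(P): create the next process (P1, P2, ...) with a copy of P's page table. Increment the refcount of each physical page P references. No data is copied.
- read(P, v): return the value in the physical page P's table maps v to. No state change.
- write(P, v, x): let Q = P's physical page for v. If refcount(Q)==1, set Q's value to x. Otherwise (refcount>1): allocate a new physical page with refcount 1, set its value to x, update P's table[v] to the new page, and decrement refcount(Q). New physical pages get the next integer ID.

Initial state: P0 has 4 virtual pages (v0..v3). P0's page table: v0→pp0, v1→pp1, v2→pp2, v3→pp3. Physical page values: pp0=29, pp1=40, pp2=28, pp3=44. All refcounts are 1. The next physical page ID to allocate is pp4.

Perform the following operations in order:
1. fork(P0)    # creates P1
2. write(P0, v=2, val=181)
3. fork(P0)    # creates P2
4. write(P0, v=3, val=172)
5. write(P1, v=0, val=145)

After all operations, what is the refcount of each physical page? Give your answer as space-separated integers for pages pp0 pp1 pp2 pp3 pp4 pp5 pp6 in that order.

Op 1: fork(P0) -> P1. 4 ppages; refcounts: pp0:2 pp1:2 pp2:2 pp3:2
Op 2: write(P0, v2, 181). refcount(pp2)=2>1 -> COPY to pp4. 5 ppages; refcounts: pp0:2 pp1:2 pp2:1 pp3:2 pp4:1
Op 3: fork(P0) -> P2. 5 ppages; refcounts: pp0:3 pp1:3 pp2:1 pp3:3 pp4:2
Op 4: write(P0, v3, 172). refcount(pp3)=3>1 -> COPY to pp5. 6 ppages; refcounts: pp0:3 pp1:3 pp2:1 pp3:2 pp4:2 pp5:1
Op 5: write(P1, v0, 145). refcount(pp0)=3>1 -> COPY to pp6. 7 ppages; refcounts: pp0:2 pp1:3 pp2:1 pp3:2 pp4:2 pp5:1 pp6:1

Answer: 2 3 1 2 2 1 1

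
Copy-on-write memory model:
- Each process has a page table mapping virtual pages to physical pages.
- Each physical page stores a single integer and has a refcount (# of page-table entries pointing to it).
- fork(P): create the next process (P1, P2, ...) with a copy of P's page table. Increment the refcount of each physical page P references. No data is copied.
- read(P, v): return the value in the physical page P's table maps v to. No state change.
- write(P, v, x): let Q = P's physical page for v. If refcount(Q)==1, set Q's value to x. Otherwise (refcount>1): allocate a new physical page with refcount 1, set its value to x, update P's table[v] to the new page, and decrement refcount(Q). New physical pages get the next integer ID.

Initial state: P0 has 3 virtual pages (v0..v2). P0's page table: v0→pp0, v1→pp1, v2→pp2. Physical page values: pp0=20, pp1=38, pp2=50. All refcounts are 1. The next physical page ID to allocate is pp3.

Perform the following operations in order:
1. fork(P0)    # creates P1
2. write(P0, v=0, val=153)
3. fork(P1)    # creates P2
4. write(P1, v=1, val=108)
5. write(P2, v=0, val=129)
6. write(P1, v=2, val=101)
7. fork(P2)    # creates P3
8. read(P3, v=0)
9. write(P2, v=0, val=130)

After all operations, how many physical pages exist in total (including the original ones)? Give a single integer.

Answer: 8

Derivation:
Op 1: fork(P0) -> P1. 3 ppages; refcounts: pp0:2 pp1:2 pp2:2
Op 2: write(P0, v0, 153). refcount(pp0)=2>1 -> COPY to pp3. 4 ppages; refcounts: pp0:1 pp1:2 pp2:2 pp3:1
Op 3: fork(P1) -> P2. 4 ppages; refcounts: pp0:2 pp1:3 pp2:3 pp3:1
Op 4: write(P1, v1, 108). refcount(pp1)=3>1 -> COPY to pp4. 5 ppages; refcounts: pp0:2 pp1:2 pp2:3 pp3:1 pp4:1
Op 5: write(P2, v0, 129). refcount(pp0)=2>1 -> COPY to pp5. 6 ppages; refcounts: pp0:1 pp1:2 pp2:3 pp3:1 pp4:1 pp5:1
Op 6: write(P1, v2, 101). refcount(pp2)=3>1 -> COPY to pp6. 7 ppages; refcounts: pp0:1 pp1:2 pp2:2 pp3:1 pp4:1 pp5:1 pp6:1
Op 7: fork(P2) -> P3. 7 ppages; refcounts: pp0:1 pp1:3 pp2:3 pp3:1 pp4:1 pp5:2 pp6:1
Op 8: read(P3, v0) -> 129. No state change.
Op 9: write(P2, v0, 130). refcount(pp5)=2>1 -> COPY to pp7. 8 ppages; refcounts: pp0:1 pp1:3 pp2:3 pp3:1 pp4:1 pp5:1 pp6:1 pp7:1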